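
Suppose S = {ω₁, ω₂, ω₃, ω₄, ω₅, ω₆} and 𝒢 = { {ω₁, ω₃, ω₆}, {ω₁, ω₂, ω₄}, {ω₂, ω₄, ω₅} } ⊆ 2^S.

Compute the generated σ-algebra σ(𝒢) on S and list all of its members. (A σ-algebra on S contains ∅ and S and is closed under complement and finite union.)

|σ(𝒢)| = 16.  σ(𝒢) = { ∅, {ω₁}, {ω₅}, {ω₁, ω₅}, {ω₂, ω₄}, {ω₃, ω₆}, {ω₁, ω₂, ω₄}, {ω₁, ω₃, ω₆}, {ω₂, ω₄, ω₅}, {ω₃, ω₅, ω₆}, {ω₁, ω₂, ω₄, ω₅}, {ω₁, ω₃, ω₅, ω₆}, {ω₂, ω₃, ω₄, ω₆}, {ω₁, ω₂, ω₃, ω₄, ω₆}, {ω₂, ω₃, ω₄, ω₅, ω₆}, S }

Check:
Initial family (5 sets): { ∅, {ω₁, ω₂, ω₄}, {ω₁, ω₃, ω₆}, {ω₂, ω₄, ω₅}, S }.
Iteration 1 adds 3:
  {ω₃, ω₅, ω₆}  = {ω₁, ω₂, ω₄}ᶜ
  {ω₁, ω₂, ω₄, ω₅}  = {ω₁, ω₂, ω₄} ∪ {ω₂, ω₄, ω₅}
  {ω₁, ω₂, ω₃, ω₄, ω₆}  = {ω₁, ω₃, ω₆} ∪ {ω₁, ω₂, ω₄}
  |family| = 8
Iteration 2: 4 new —
  {ω₅}  = {ω₁, ω₂, ω₃, ω₄, ω₆}ᶜ
  {ω₃, ω₆}  = {ω₁, ω₂, ω₄, ω₅}ᶜ
  {ω₁, ω₃, ω₅, ω₆}  = {ω₁, ω₃, ω₆} ∪ {ω₃, ω₅, ω₆}
  {ω₂, ω₃, ω₄, ω₅, ω₆}  = {ω₂, ω₄, ω₅} ∪ {ω₃, ω₅, ω₆}
  |family| = 12
Iteration 3: +2 →
  {ω₁}  = {ω₂, ω₃, ω₄, ω₅, ω₆}ᶜ
  {ω₂, ω₄}  = {ω₁, ω₃, ω₅, ω₆}ᶜ
  |family| = 14
Iteration 4: +2 →
  {ω₁, ω₅}  = {ω₅} ∪ {ω₁}
  {ω₂, ω₃, ω₄, ω₆}  = {ω₃, ω₆} ∪ {ω₂, ω₄}
  |family| = 16
Iteration 5: no new sets; the family is a σ-algebra.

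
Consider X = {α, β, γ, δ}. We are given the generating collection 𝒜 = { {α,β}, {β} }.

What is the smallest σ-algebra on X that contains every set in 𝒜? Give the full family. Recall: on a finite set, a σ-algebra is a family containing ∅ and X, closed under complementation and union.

σ(𝒜) = { {}, {α}, {β}, {α,β}, {γ,δ}, {α,γ,δ}, {β,γ,δ}, X }

Working:
Seed the family with 𝒜 together with ∅ and X: { {}, {β}, {α,β}, X }.
Pass 1 adds 2:
  {γ,δ}  = X∖{α,β}
  {α,γ,δ}  = X∖{β}
  (now 6)
Pass 2: 1 new —
  {β,γ,δ}  = {γ,δ} ∪ {β}
  (now 7)
Pass 3 adds 1:
  {α}  = X∖{β,γ,δ}
  (now 8)
After Pass 4 the family is unchanged; done.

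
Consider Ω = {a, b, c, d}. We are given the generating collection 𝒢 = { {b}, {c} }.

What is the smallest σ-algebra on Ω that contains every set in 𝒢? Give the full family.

Answer: σ(𝒢) = { ∅, {b}, {c}, {a, d}, {b, c}, {a, b, d}, {a, c, d}, Ω }

Working:
Begin from { ∅, {b}, {c}, Ω } (that is, 𝒢 plus ∅ and Ω).
Iteration 1: +3 →
  {b, c}  = {c} ∪ {b}
  {a, b, d}  = {c}ᶜ
  {a, c, d}  = {b}ᶜ
  |family| = 7
Iteration 2 adds 1:
  {a, d}  = {b, c}ᶜ
  |family| = 8
Iteration 3: no new sets; the family is a σ-algebra.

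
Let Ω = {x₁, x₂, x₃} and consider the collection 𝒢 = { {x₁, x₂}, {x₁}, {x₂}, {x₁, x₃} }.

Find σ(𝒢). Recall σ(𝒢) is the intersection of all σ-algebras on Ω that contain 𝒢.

|σ(𝒢)| = 8.  σ(𝒢) = { {}, {x₁}, {x₂}, {x₃}, {x₁, x₂}, {x₁, x₃}, {x₂, x₃}, Ω }

Check:
Take S₀ = 𝒢 ∪ {∅, Ω} = { {}, {x₁}, {x₂}, {x₁, x₂}, {x₁, x₃}, Ω }.
Iteration 1: +2 →
  {x₃}  = Ω∖{x₁, x₂}
  {x₂, x₃}  = Ω∖{x₁}
  |family| = 8
After Iteration 2 the family is unchanged; done.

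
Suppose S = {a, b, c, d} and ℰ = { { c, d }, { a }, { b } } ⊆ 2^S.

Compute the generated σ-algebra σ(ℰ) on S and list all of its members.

|σ(ℰ)| = 8.  σ(ℰ) = { {  }, { a }, { b }, { a, b }, { c, d }, { a, c, d }, { b, c, d }, S }

Trace:
Seed the family with ℰ together with ∅ and S: { {  }, { a }, { b }, { c, d }, S }.
Iteration 1: +3 →
  { a, b }  = S∖{ c, d }
  { a, c, d }  = S∖{ b }
  { b, c, d }  = S∖{ a }
  (now 8)
Iteration 2: already closed under ᶜ and ∪.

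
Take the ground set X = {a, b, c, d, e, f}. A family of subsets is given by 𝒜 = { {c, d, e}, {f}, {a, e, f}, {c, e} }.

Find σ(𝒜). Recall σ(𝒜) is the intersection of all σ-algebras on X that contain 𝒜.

Begin from { ∅, {f}, {c, e}, {a, e, f}, {c, d, e}, X } (that is, 𝒜 plus ∅ and X).
Round 1: 8 new —
  {a, b, f}  = X∖{c, d, e}
  {b, c, d}  = X∖{a, e, f}
  {c, e, f}  = {c, e} ∪ {f}
  {a, b, d, f}  = X∖{c, e}
  {a, c, e, f}  = {a, e, f} ∪ {c, e}
  {c, d, e, f}  = {c, d, e} ∪ {f}
  {a, b, c, d, e}  = X∖{f}
  {a, c, d, e, f}  = {c, d, e} ∪ {a, e, f}
  [14 total]
Round 2: +11 →
  {b}  = X∖{a, c, d, e, f}
  {a, b}  = X∖{c, d, e, f}
  {b, d}  = X∖{a, c, e, f}
  {a, b, d}  = X∖{c, e, f}
  {a, b, e, f}  = {a, e, f} ∪ {a, b, f}
  {b, c, d, e}  = {c, d, e} ∪ {b, c, d}
  {b, c, d, f}  = {b, c, d} ∪ {f}
  {a, b, c, d, f}  = {b, c, d} ∪ {a, b, d, f}
  {a, b, c, e, f}  = {a, c, e, f} ∪ {a, b, f}
  {a, b, d, e, f}  = {a, b, d, f} ∪ {a, e, f}
  {b, c, d, e, f}  = {b, c, d} ∪ {c, d, e, f}
  [25 total]
Round 3: +13 →
  {a}  = X∖{b, c, d, e, f}
  {c}  = X∖{a, b, d, e, f}
  {d}  = X∖{a, b, c, e, f}
  {e}  = X∖{a, b, c, d, f}
  {a, e}  = X∖{b, c, d, f}
  {a, f}  = X∖{b, c, d, e}
  {b, f}  = {b} ∪ {f}
  {c, d}  = X∖{a, b, e, f}
  {b, c, e}  = {b} ∪ {c, e}
  {b, d, f}  = {b, d} ∪ {f}
  {a, b, c, d}  = {b, c, d} ∪ {a, b}
  {a, b, c, e}  = {c, e} ∪ {a, b}
  {b, c, e, f}  = {b} ∪ {c, e, f}
  [38 total]
Round 4: +25 →
  {a, c}  = {c} ∪ {a}
  {a, d}  = X∖{b, c, e, f}
  {b, c}  = {b} ∪ {c}
  {b, e}  = {b} ∪ {e}
  {c, f}  = {c} ∪ {f}
  {d, e}  = {d} ∪ {e}
  {d, f}  = X∖{a, b, c, e}
  {e, f}  = X∖{a, b, c, d}
  {a, b, c}  = {a, b} ∪ {c}
  {a, b, e}  = {b} ∪ {a, e}
  {a, c, d}  = {c, d} ∪ {a}
  {a, c, e}  = X∖{b, d, f}
  {a, c, f}  = {a, f} ∪ {c}
  {a, d, e}  = {d} ∪ {a, e}
  {a, d, f}  = X∖{b, c, e}
  {b, c, f}  = {b, f} ∪ {c}
  {b, d, e}  = {b, d} ∪ {e}
  {b, e, f}  = {b, f} ∪ {e}
  {c, d, f}  = {c, d} ∪ {f}
  {a, b, c, f}  = {c} ∪ {a, b, f}
  {a, b, d, e}  = {a, b, d} ∪ {a, e}
  {a, c, d, e}  = X∖{b, f}
  {a, c, d, f}  = {c, d} ∪ {a, f}
  {a, d, e, f}  = {a, e, f} ∪ {d}
  {b, d, e, f}  = {b, d, f} ∪ {e}
  [63 total]
Round 5: +1 →
  {d, e, f}  = X∖{a, b, c}
  [64 total]
After Round 6 the family is unchanged; done.

σ(𝒜) = { ∅, {a}, {b}, {c}, {d}, {e}, {f}, {a, b}, {a, c}, {a, d}, {a, e}, {a, f}, {b, c}, {b, d}, {b, e}, {b, f}, {c, d}, {c, e}, {c, f}, {d, e}, {d, f}, {e, f}, {a, b, c}, {a, b, d}, {a, b, e}, {a, b, f}, {a, c, d}, {a, c, e}, {a, c, f}, {a, d, e}, {a, d, f}, {a, e, f}, {b, c, d}, {b, c, e}, {b, c, f}, {b, d, e}, {b, d, f}, {b, e, f}, {c, d, e}, {c, d, f}, {c, e, f}, {d, e, f}, {a, b, c, d}, {a, b, c, e}, {a, b, c, f}, {a, b, d, e}, {a, b, d, f}, {a, b, e, f}, {a, c, d, e}, {a, c, d, f}, {a, c, e, f}, {a, d, e, f}, {b, c, d, e}, {b, c, d, f}, {b, c, e, f}, {b, d, e, f}, {c, d, e, f}, {a, b, c, d, e}, {a, b, c, d, f}, {a, b, c, e, f}, {a, b, d, e, f}, {a, c, d, e, f}, {b, c, d, e, f}, X }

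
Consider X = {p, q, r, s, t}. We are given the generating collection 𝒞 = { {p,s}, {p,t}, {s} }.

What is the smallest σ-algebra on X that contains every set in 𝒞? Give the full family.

Seed the family with 𝒞 together with ∅ and X: { {}, {s}, {p,s}, {p,t}, X }.
Pass 1: +4 →
  {p,s,t}  = {p,s} ∪ {p,t}
  {q,r,s}  = complement {p,t}
  {q,r,t}  = complement {p,s}
  {p,q,r,t}  = complement {s}
  |family| = 9
Pass 2: +3 →
  {q,r}  = complement {p,s,t}
  {p,q,r,s}  = {q,r,s} ∪ {p,s}
  {q,r,s,t}  = {q,r,s} ∪ {q,r,t}
  |family| = 12
Pass 3 adds 2:
  {p}  = complement {q,r,s,t}
  {t}  = complement {p,q,r,s}
  |family| = 14
Pass 4 adds 2:
  {s,t}  = {s} ∪ {t}
  {p,q,r}  = {q,r} ∪ {p}
  |family| = 16
Pass 5: closed — nothing new.

Hence σ(𝒞) has 16 members: { {}, {p}, {s}, {t}, {p,s}, {p,t}, {q,r}, {s,t}, {p,q,r}, {p,s,t}, {q,r,s}, {q,r,t}, {p,q,r,s}, {p,q,r,t}, {q,r,s,t}, X }.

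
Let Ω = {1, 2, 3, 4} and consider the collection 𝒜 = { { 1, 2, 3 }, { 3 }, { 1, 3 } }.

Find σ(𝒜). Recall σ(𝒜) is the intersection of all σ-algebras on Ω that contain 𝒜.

σ(𝒜) = { {  }, { 1 }, { 2 }, { 3 }, { 4 }, { 1, 2 }, { 1, 3 }, { 1, 4 }, { 2, 3 }, { 2, 4 }, { 3, 4 }, { 1, 2, 3 }, { 1, 2, 4 }, { 1, 3, 4 }, { 2, 3, 4 }, Ω }

Trace:
Begin from { {  }, { 3 }, { 1, 3 }, { 1, 2, 3 }, Ω } (that is, 𝒜 plus ∅ and Ω).
Round 1: +3 →
  { 4 }  = ᶜ of { 1, 2, 3 }
  { 2, 4 }  = ᶜ of { 1, 3 }
  { 1, 2, 4 }  = ᶜ of { 3 }
  |family| = 8
Round 2 (3 new):
  { 3, 4 }  = { 4 } ∪ { 3 }
  { 1, 3, 4 }  = { 4 } ∪ { 1, 3 }
  { 2, 3, 4 }  = { 3 } ∪ { 2, 4 }
  |family| = 11
Round 3. New:
  { 1 }  = ᶜ of { 2, 3, 4 }
  { 2 }  = ᶜ of { 1, 3, 4 }
  { 1, 2 }  = ᶜ of { 3, 4 }
  |family| = 14
Round 4: 2 new —
  { 1, 4 }  = { 4 } ∪ { 1 }
  { 2, 3 }  = { 3 } ∪ { 2 }
  |family| = 16
Round 5: already closed under ᶜ and ∪.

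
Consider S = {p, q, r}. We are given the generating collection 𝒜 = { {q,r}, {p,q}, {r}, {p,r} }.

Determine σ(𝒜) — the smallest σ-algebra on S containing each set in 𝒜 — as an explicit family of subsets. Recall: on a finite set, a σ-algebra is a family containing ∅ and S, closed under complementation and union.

Seed the family with 𝒜 together with ∅ and S: { {}, {r}, {p,q}, {p,r}, {q,r}, S }.
Step 1: 2 new —
  {p}  = complement {q,r}
  {q}  = complement {p,r}
  |family| = 8
Step 2: stable.

|σ(𝒜)| = 8.  σ(𝒜) = { {}, {p}, {q}, {r}, {p,q}, {p,r}, {q,r}, S }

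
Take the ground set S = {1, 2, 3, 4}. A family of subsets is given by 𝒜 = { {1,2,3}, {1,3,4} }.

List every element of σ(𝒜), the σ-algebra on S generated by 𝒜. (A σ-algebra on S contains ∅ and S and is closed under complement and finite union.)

Begin from { {}, {1,2,3}, {1,3,4}, S } (that is, 𝒜 plus ∅ and S).
Step 1: 2 new —
  {2}  = {1,3,4}ᶜ
  {4}  = {1,2,3}ᶜ
Step 2 adds 1:
  {2,4}  = {4} ∪ {2}
Step 3 adds 1:
  {1,3}  = {2,4}ᶜ
Step 4: no new sets; the family is a σ-algebra.

Therefore σ(𝒜) = { {}, {2}, {4}, {1,3}, {2,4}, {1,2,3}, {1,3,4}, S } (|σ(𝒜)| = 8).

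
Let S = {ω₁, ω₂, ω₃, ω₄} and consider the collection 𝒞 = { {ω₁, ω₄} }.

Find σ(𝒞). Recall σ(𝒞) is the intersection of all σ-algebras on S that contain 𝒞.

σ(𝒞) = { ∅, {ω₁, ω₄}, {ω₂, ω₃}, S }

Derivation:
Take S₀ = 𝒞 ∪ {∅, S} = { ∅, {ω₁, ω₄}, S }.
Round 1 (1 new):
  {ω₂, ω₃}  = ᶜ of {ω₁, ω₄}
  — 4 sets.
Round 2: closed — nothing new.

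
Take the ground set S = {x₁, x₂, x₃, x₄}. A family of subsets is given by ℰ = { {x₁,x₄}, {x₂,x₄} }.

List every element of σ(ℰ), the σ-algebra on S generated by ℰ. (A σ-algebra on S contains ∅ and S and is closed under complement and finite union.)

Seed the family with ℰ together with ∅ and S: { ∅, {x₁,x₄}, {x₂,x₄}, S }.
Round 1 adds 3:
  {x₁,x₃}  = {x₂,x₄}ᶜ
  {x₂,x₃}  = {x₁,x₄}ᶜ
  {x₁,x₂,x₄}  = {x₂,x₄} ∪ {x₁,x₄}
  [7 total]
Round 2 (4 new):
  {x₃}  = {x₁,x₂,x₄}ᶜ
  {x₁,x₂,x₃}  = {x₂,x₃} ∪ {x₁,x₃}
  {x₁,x₃,x₄}  = {x₁,x₄} ∪ {x₁,x₃}
  {x₂,x₃,x₄}  = {x₂,x₃} ∪ {x₂,x₄}
  [11 total]
Round 3. New:
  {x₁}  = {x₂,x₃,x₄}ᶜ
  {x₂}  = {x₁,x₃,x₄}ᶜ
  {x₄}  = {x₁,x₂,x₃}ᶜ
  [14 total]
Round 4: 2 new —
  {x₁,x₂}  = {x₂} ∪ {x₁}
  {x₃,x₄}  = {x₃} ∪ {x₄}
  [16 total]
Round 5: already closed under ᶜ and ∪.

Therefore σ(ℰ) = { ∅, {x₁}, {x₂}, {x₃}, {x₄}, {x₁,x₂}, {x₁,x₃}, {x₁,x₄}, {x₂,x₃}, {x₂,x₄}, {x₃,x₄}, {x₁,x₂,x₃}, {x₁,x₂,x₄}, {x₁,x₃,x₄}, {x₂,x₃,x₄}, S } (|σ(ℰ)| = 16).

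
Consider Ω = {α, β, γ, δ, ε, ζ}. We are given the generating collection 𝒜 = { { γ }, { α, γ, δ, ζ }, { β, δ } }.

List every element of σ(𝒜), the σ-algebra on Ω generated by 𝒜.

Take S₀ = 𝒜 ∪ {∅, Ω} = { {}, { γ }, { β, δ }, { α, γ, δ, ζ }, Ω }.
Pass 1. New:
  { β, ε }  = Ω∖{ α, γ, δ, ζ }
  { β, γ, δ }  = { γ } ∪ { β, δ }
  { α, γ, ε, ζ }  = Ω∖{ β, δ }
  { α, β, γ, δ, ζ }  = { α, γ, δ, ζ } ∪ { β, δ }
  { α, β, δ, ε, ζ }  = Ω∖{ γ }
  |family| = 10
Pass 2 (7 new):
  { ε }  = Ω∖{ α, β, γ, δ, ζ }
  { α, ε, ζ }  = Ω∖{ β, γ, δ }
  { β, γ, ε }  = { β, ε } ∪ { γ }
  { β, δ, ε }  = { β, ε } ∪ { β, δ }
  { β, γ, δ, ε }  = { β, ε } ∪ { β, γ, δ }
  { α, β, γ, ε, ζ }  = { α, γ, ε, ζ } ∪ { β, ε }
  { α, γ, δ, ε, ζ }  = { α, γ, ε, ζ } ∪ { α, γ, δ, ζ }
  |family| = 17
Pass 3 (7 new):
  { β }  = Ω∖{ α, γ, δ, ε, ζ }
  { δ }  = Ω∖{ α, β, γ, ε, ζ }
  { α, ζ }  = Ω∖{ β, γ, δ, ε }
  { γ, ε }  = { γ } ∪ { ε }
  { α, γ, ζ }  = Ω∖{ β, δ, ε }
  { α, δ, ζ }  = Ω∖{ β, γ, ε }
  { α, β, ε, ζ }  = { β, ε } ∪ { α, ε, ζ }
  |family| = 24
Pass 4: +8 →
  { β, γ }  = { β } ∪ { γ }
  { γ, δ }  = Ω∖{ α, β, ε, ζ }
  { δ, ε }  = { ε } ∪ { δ }
  { α, β, ζ }  = { α, ζ } ∪ { β }
  { γ, δ, ε }  = { δ } ∪ { γ, ε }
  { α, β, γ, ζ }  = { α, γ, ζ } ∪ { β }
  { α, β, δ, ζ }  = Ω∖{ γ, ε }
  { α, δ, ε, ζ }  = { α, δ, ζ } ∪ { ε }
  |family| = 32
Pass 5: no new sets; the family is a σ-algebra.

Therefore σ(𝒜) = { {}, { β }, { γ }, { δ }, { ε }, { α, ζ }, { β, γ }, { β, δ }, { β, ε }, { γ, δ }, { γ, ε }, { δ, ε }, { α, β, ζ }, { α, γ, ζ }, { α, δ, ζ }, { α, ε, ζ }, { β, γ, δ }, { β, γ, ε }, { β, δ, ε }, { γ, δ, ε }, { α, β, γ, ζ }, { α, β, δ, ζ }, { α, β, ε, ζ }, { α, γ, δ, ζ }, { α, γ, ε, ζ }, { α, δ, ε, ζ }, { β, γ, δ, ε }, { α, β, γ, δ, ζ }, { α, β, γ, ε, ζ }, { α, β, δ, ε, ζ }, { α, γ, δ, ε, ζ }, Ω } (|σ(𝒜)| = 32).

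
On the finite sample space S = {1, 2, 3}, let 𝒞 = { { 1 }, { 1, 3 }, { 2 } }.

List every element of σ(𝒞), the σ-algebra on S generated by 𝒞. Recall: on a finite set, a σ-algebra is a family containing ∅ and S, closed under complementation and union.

Begin from { {}, { 1 }, { 2 }, { 1, 3 }, S } (that is, 𝒞 plus ∅ and S).
Iteration 1 adds 2:
  { 1, 2 }  = { 2 } ∪ { 1 }
  { 2, 3 }  = complement { 1 }
Iteration 2 (1 new):
  { 3 }  = complement { 1, 2 }
Iteration 3: stable.

|σ(𝒞)| = 8.  σ(𝒞) = { {}, { 1 }, { 2 }, { 3 }, { 1, 2 }, { 1, 3 }, { 2, 3 }, S }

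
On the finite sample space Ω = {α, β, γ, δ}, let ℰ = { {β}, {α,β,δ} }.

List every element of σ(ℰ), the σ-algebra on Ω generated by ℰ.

Begin from { {}, {β}, {α,β,δ}, Ω } (that is, ℰ plus ∅ and Ω).
Pass 1: +2 →
  {γ}  = complement {α,β,δ}
  {α,γ,δ}  = complement {β}
  [6 total]
Pass 2. New:
  {β,γ}  = {γ} ∪ {β}
  [7 total]
Pass 3: +1 →
  {α,δ}  = complement {β,γ}
  [8 total]
After Pass 4 the family is unchanged; done.

Hence σ(ℰ) has 8 members: { {}, {β}, {γ}, {α,δ}, {β,γ}, {α,β,δ}, {α,γ,δ}, Ω }.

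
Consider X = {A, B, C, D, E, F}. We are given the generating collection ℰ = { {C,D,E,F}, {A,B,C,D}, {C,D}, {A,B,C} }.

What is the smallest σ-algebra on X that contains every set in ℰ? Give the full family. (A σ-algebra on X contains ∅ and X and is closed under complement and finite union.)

Seed the family with ℰ together with ∅ and X: { {}, {C,D}, {A,B,C}, {A,B,C,D}, {C,D,E,F}, X }.
Pass 1. New:
  {A,B}  = complement {C,D,E,F}
  {E,F}  = complement {A,B,C,D}
  {D,E,F}  = complement {A,B,C}
  {A,B,E,F}  = complement {C,D}
  — 10 sets.
Pass 2. New:
  {A,B,C,E,F}  = {A,B,C} ∪ {E,F}
  {A,B,D,E,F}  = {A,B} ∪ {D,E,F}
  — 12 sets.
Pass 3: 2 new —
  {C}  = complement {A,B,D,E,F}
  {D}  = complement {A,B,C,E,F}
  — 14 sets.
Pass 4. New:
  {A,B,D}  = {A,B} ∪ {D}
  {C,E,F}  = {C} ∪ {E,F}
  — 16 sets.
After Pass 5 the family is unchanged; done.

σ(ℰ) = { {}, {C}, {D}, {A,B}, {C,D}, {E,F}, {A,B,C}, {A,B,D}, {C,E,F}, {D,E,F}, {A,B,C,D}, {A,B,E,F}, {C,D,E,F}, {A,B,C,E,F}, {A,B,D,E,F}, X }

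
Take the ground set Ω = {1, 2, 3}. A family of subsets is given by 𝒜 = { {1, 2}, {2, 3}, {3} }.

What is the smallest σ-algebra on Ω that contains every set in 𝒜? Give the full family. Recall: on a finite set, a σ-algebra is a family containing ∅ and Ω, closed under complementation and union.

|σ(𝒜)| = 8.  σ(𝒜) = { {}, {1}, {2}, {3}, {1, 2}, {1, 3}, {2, 3}, Ω }

Check:
Start: 𝒜 ∪ {∅, Ω} = { {}, {3}, {1, 2}, {2, 3}, Ω }.
Step 1 adds 1:
  {1}  = {2, 3}ᶜ
  — 6 sets.
Step 2: +1 →
  {1, 3}  = {3} ∪ {1}
  — 7 sets.
Step 3. New:
  {2}  = {1, 3}ᶜ
  — 8 sets.
Step 4: no new sets; the family is a σ-algebra.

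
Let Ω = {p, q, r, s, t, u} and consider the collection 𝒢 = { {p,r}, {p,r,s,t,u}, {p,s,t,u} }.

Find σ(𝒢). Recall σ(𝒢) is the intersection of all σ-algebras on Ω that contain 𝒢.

σ(𝒢) (16 sets): { {}, {p}, {q}, {r}, {p,q}, {p,r}, {q,r}, {p,q,r}, {s,t,u}, {p,s,t,u}, {q,s,t,u}, {r,s,t,u}, {p,q,s,t,u}, {p,r,s,t,u}, {q,r,s,t,u}, Ω }

Check:
Begin from { {}, {p,r}, {p,s,t,u}, {p,r,s,t,u}, Ω } (that is, 𝒢 plus ∅ and Ω).
Round 1: +3 →
  {q}  = complement {p,r,s,t,u}
  {q,r}  = complement {p,s,t,u}
  {q,s,t,u}  = complement {p,r}
  |family| = 8
Round 2: 3 new —
  {p,q,r}  = {q} ∪ {p,r}
  {p,q,s,t,u}  = {p,s,t,u} ∪ {q}
  {q,r,s,t,u}  = {q,s,t,u} ∪ {q,r}
  |family| = 11
Round 3 (3 new):
  {p}  = complement {q,r,s,t,u}
  {r}  = complement {p,q,s,t,u}
  {s,t,u}  = complement {p,q,r}
  |family| = 14
Round 4: +2 →
  {p,q}  = {q} ∪ {p}
  {r,s,t,u}  = {r} ∪ {s,t,u}
  |family| = 16
Round 5: closed — nothing new.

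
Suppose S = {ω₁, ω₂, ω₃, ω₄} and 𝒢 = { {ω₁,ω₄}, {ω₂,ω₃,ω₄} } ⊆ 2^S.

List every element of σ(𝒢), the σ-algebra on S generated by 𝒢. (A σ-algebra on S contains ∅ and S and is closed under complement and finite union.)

Answer: σ(𝒢) = { ∅, {ω₁}, {ω₄}, {ω₁,ω₄}, {ω₂,ω₃}, {ω₁,ω₂,ω₃}, {ω₂,ω₃,ω₄}, S }

Working:
Seed the family with 𝒢 together with ∅ and S: { ∅, {ω₁,ω₄}, {ω₂,ω₃,ω₄}, S }.
Iteration 1. New:
  {ω₁}  = complement {ω₂,ω₃,ω₄}
  {ω₂,ω₃}  = complement {ω₁,ω₄}
  (now 6)
Iteration 2: 1 new —
  {ω₁,ω₂,ω₃}  = {ω₂,ω₃} ∪ {ω₁}
  (now 7)
Iteration 3 (1 new):
  {ω₄}  = complement {ω₁,ω₂,ω₃}
  (now 8)
Iteration 4: already closed under ᶜ and ∪.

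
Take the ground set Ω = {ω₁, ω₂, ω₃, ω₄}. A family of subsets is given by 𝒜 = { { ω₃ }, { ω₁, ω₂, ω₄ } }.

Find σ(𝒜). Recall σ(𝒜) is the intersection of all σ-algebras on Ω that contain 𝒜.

Answer: σ(𝒜) = { ∅, { ω₃ }, { ω₁, ω₂, ω₄ }, Ω }

Derivation:
Begin from { ∅, { ω₃ }, { ω₁, ω₂, ω₄ }, Ω } (that is, 𝒜 plus ∅ and Ω).
Step 1: closed — nothing new.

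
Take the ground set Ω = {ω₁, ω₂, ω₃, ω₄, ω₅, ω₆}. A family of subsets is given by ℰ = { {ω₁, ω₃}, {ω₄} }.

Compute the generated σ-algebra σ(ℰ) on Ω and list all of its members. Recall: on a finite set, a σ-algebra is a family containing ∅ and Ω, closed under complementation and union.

Start: ℰ ∪ {∅, Ω} = { {}, {ω₄}, {ω₁, ω₃}, Ω }.
Round 1 (3 new):
  {ω₁, ω₃, ω₄}  = {ω₁, ω₃} ∪ {ω₄}
  {ω₂, ω₄, ω₅, ω₆}  = Ω∖{ω₁, ω₃}
  {ω₁, ω₂, ω₃, ω₅, ω₆}  = Ω∖{ω₄}
  [7 total]
Round 2: 1 new —
  {ω₂, ω₅, ω₆}  = Ω∖{ω₁, ω₃, ω₄}
  [8 total]
Round 3: no new sets; the family is a σ-algebra.

|σ(ℰ)| = 8.  σ(ℰ) = { {}, {ω₄}, {ω₁, ω₃}, {ω₁, ω₃, ω₄}, {ω₂, ω₅, ω₆}, {ω₂, ω₄, ω₅, ω₆}, {ω₁, ω₂, ω₃, ω₅, ω₆}, Ω }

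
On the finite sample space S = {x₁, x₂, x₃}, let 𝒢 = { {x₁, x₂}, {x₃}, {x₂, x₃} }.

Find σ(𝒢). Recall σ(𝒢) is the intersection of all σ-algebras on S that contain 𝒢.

Begin from { {}, {x₃}, {x₁, x₂}, {x₂, x₃}, S } (that is, 𝒢 plus ∅ and S).
Iteration 1: 1 new —
  {x₁}  = ᶜ of {x₂, x₃}
  |family| = 6
Iteration 2: 1 new —
  {x₁, x₃}  = {x₃} ∪ {x₁}
  |family| = 7
Iteration 3 (1 new):
  {x₂}  = ᶜ of {x₁, x₃}
  |family| = 8
Iteration 4 adds nothing — fixpoint reached.

|σ(𝒢)| = 8.  σ(𝒢) = { {}, {x₁}, {x₂}, {x₃}, {x₁, x₂}, {x₁, x₃}, {x₂, x₃}, S }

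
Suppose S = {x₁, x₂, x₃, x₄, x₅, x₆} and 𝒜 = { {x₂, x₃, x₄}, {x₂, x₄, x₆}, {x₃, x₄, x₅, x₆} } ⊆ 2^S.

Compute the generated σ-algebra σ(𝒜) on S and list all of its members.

Take S₀ = 𝒜 ∪ {∅, S} = { {}, {x₂, x₃, x₄}, {x₂, x₄, x₆}, {x₃, x₄, x₅, x₆}, S }.
Iteration 1 adds 5:
  {x₁, x₂}  = S∖{x₃, x₄, x₅, x₆}
  {x₁, x₃, x₅}  = S∖{x₂, x₄, x₆}
  {x₁, x₅, x₆}  = S∖{x₂, x₃, x₄}
  {x₂, x₃, x₄, x₆}  = {x₂, x₄, x₆} ∪ {x₂, x₃, x₄}
  {x₂, x₃, x₄, x₅, x₆}  = {x₂, x₄, x₆} ∪ {x₃, x₄, x₅, x₆}
  |family| = 10
Iteration 2. New:
  {x₁}  = S∖{x₂, x₃, x₄, x₅, x₆}
  {x₁, x₅}  = S∖{x₂, x₃, x₄, x₆}
  {x₁, x₂, x₃, x₄}  = {x₂, x₃, x₄} ∪ {x₁, x₂}
  {x₁, x₂, x₃, x₅}  = {x₁, x₂} ∪ {x₁, x₃, x₅}
  {x₁, x₂, x₄, x₆}  = {x₂, x₄, x₆} ∪ {x₁, x₂}
  {x₁, x₂, x₅, x₆}  = {x₁, x₂} ∪ {x₁, x₅, x₆}
  {x₁, x₃, x₅, x₆}  = {x₁, x₃, x₅} ∪ {x₁, x₅, x₆}
  {x₁, x₂, x₃, x₄, x₅}  = {x₂, x₃, x₄} ∪ {x₁, x₃, x₅}
  {x₁, x₂, x₃, x₄, x₆}  = {x₁, x₂} ∪ {x₂, x₃, x₄, x₆}
  {x₁, x₂, x₄, x₅, x₆}  = {x₂, x₄, x₆} ∪ {x₁, x₅, x₆}
  {x₁, x₃, x₄, x₅, x₆}  = {x₃, x₄, x₅, x₆} ∪ {x₁, x₃, x₅}
  |family| = 21
Iteration 3 adds 11:
  {x₂}  = S∖{x₁, x₃, x₄, x₅, x₆}
  {x₃}  = S∖{x₁, x₂, x₄, x₅, x₆}
  {x₅}  = S∖{x₁, x₂, x₃, x₄, x₆}
  {x₆}  = S∖{x₁, x₂, x₃, x₄, x₅}
  {x₂, x₄}  = S∖{x₁, x₃, x₅, x₆}
  {x₃, x₄}  = S∖{x₁, x₂, x₅, x₆}
  {x₃, x₅}  = S∖{x₁, x₂, x₄, x₆}
  {x₄, x₆}  = S∖{x₁, x₂, x₃, x₅}
  {x₅, x₆}  = S∖{x₁, x₂, x₃, x₄}
  {x₁, x₂, x₅}  = {x₁, x₅} ∪ {x₁, x₂}
  {x₁, x₂, x₃, x₅, x₆}  = {x₁, x₃, x₅} ∪ {x₁, x₂, x₅, x₆}
  |family| = 32
Iteration 4: 24 new —
  {x₄}  = S∖{x₁, x₂, x₃, x₅, x₆}
  {x₁, x₃}  = {x₃} ∪ {x₁}
  {x₁, x₆}  = {x₆} ∪ {x₁}
  {x₂, x₃}  = {x₂} ∪ {x₃}
  {x₂, x₅}  = {x₂} ∪ {x₅}
  {x₂, x₆}  = {x₂} ∪ {x₆}
  {x₃, x₆}  = {x₆} ∪ {x₃}
  {x₁, x₂, x₃}  = {x₁, x₂} ∪ {x₃}
  {x₁, x₂, x₄}  = {x₁, x₂} ∪ {x₂, x₄}
  {x₁, x₂, x₆}  = {x₁, x₂} ∪ {x₆}
  {x₁, x₃, x₄}  = {x₃, x₄} ∪ {x₁}
  {x₁, x₄, x₆}  = {x₄, x₆} ∪ {x₁}
  {x₂, x₃, x₅}  = {x₂} ∪ {x₃, x₅}
  {x₂, x₄, x₅}  = {x₅} ∪ {x₂, x₄}
  {x₂, x₅, x₆}  = {x₅, x₆} ∪ {x₂}
  {x₃, x₄, x₅}  = {x₃, x₄} ∪ {x₅}
  {x₃, x₄, x₆}  = S∖{x₁, x₂, x₅}
  {x₃, x₅, x₆}  = {x₅, x₆} ∪ {x₃}
  {x₄, x₅, x₆}  = {x₅, x₆} ∪ {x₄, x₆}
  {x₁, x₂, x₄, x₅}  = {x₁, x₂, x₅} ∪ {x₂, x₄}
  {x₁, x₃, x₄, x₅}  = {x₃, x₄} ∪ {x₁, x₃, x₅}
  {x₁, x₄, x₅, x₆}  = {x₁, x₅, x₆} ∪ {x₄, x₆}
  {x₂, x₃, x₄, x₅}  = {x₅} ∪ {x₂, x₃, x₄}
  {x₂, x₄, x₅, x₆}  = {x₂, x₄, x₆} ∪ {x₅, x₆}
  |family| = 56
Iteration 5. New:
  {x₁, x₄}  = {x₄} ∪ {x₁}
  {x₄, x₅}  = {x₅} ∪ {x₄}
  {x₁, x₃, x₆}  = S∖{x₂, x₄, x₅}
  {x₁, x₄, x₅}  = {x₁, x₅} ∪ {x₄}
  {x₂, x₃, x₆}  = {x₂} ∪ {x₃, x₆}
  {x₁, x₂, x₃, x₆}  = {x₁, x₆} ∪ {x₁, x₂, x₃}
  {x₁, x₃, x₄, x₆}  = S∖{x₂, x₅}
  {x₂, x₃, x₅, x₆}  = {x₂, x₅} ∪ {x₃, x₅, x₆}
  |family| = 64
Iteration 6 adds nothing — fixpoint reached.

Hence σ(𝒜) has 64 members: { {}, {x₁}, {x₂}, {x₃}, {x₄}, {x₅}, {x₆}, {x₁, x₂}, {x₁, x₃}, {x₁, x₄}, {x₁, x₅}, {x₁, x₆}, {x₂, x₃}, {x₂, x₄}, {x₂, x₅}, {x₂, x₆}, {x₃, x₄}, {x₃, x₅}, {x₃, x₆}, {x₄, x₅}, {x₄, x₆}, {x₅, x₆}, {x₁, x₂, x₃}, {x₁, x₂, x₄}, {x₁, x₂, x₅}, {x₁, x₂, x₆}, {x₁, x₃, x₄}, {x₁, x₃, x₅}, {x₁, x₃, x₆}, {x₁, x₄, x₅}, {x₁, x₄, x₆}, {x₁, x₅, x₆}, {x₂, x₃, x₄}, {x₂, x₃, x₅}, {x₂, x₃, x₆}, {x₂, x₄, x₅}, {x₂, x₄, x₆}, {x₂, x₅, x₆}, {x₃, x₄, x₅}, {x₃, x₄, x₆}, {x₃, x₅, x₆}, {x₄, x₅, x₆}, {x₁, x₂, x₃, x₄}, {x₁, x₂, x₃, x₅}, {x₁, x₂, x₃, x₆}, {x₁, x₂, x₄, x₅}, {x₁, x₂, x₄, x₆}, {x₁, x₂, x₅, x₆}, {x₁, x₃, x₄, x₅}, {x₁, x₃, x₄, x₆}, {x₁, x₃, x₅, x₆}, {x₁, x₄, x₅, x₆}, {x₂, x₃, x₄, x₅}, {x₂, x₃, x₄, x₆}, {x₂, x₃, x₅, x₆}, {x₂, x₄, x₅, x₆}, {x₃, x₄, x₅, x₆}, {x₁, x₂, x₃, x₄, x₅}, {x₁, x₂, x₃, x₄, x₆}, {x₁, x₂, x₃, x₅, x₆}, {x₁, x₂, x₄, x₅, x₆}, {x₁, x₃, x₄, x₅, x₆}, {x₂, x₃, x₄, x₅, x₆}, S }.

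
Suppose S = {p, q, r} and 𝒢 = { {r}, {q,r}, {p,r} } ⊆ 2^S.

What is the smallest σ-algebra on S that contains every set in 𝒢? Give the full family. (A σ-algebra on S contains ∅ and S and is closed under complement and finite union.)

Answer: σ(𝒢) = { {}, {p}, {q}, {r}, {p,q}, {p,r}, {q,r}, S }

Working:
Start: 𝒢 ∪ {∅, S} = { {}, {r}, {p,r}, {q,r}, S }.
Iteration 1 adds 3:
  {p}  = ᶜ of {q,r}
  {q}  = ᶜ of {p,r}
  {p,q}  = ᶜ of {r}
  [8 total]
Iteration 2: already closed under ᶜ and ∪.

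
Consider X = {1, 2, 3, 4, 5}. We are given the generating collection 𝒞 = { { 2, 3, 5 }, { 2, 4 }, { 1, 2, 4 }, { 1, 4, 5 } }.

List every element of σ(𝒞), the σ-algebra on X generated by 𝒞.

σ(𝒞) (32 sets): { {  }, { 1 }, { 2 }, { 3 }, { 4 }, { 5 }, { 1, 2 }, { 1, 3 }, { 1, 4 }, { 1, 5 }, { 2, 3 }, { 2, 4 }, { 2, 5 }, { 3, 4 }, { 3, 5 }, { 4, 5 }, { 1, 2, 3 }, { 1, 2, 4 }, { 1, 2, 5 }, { 1, 3, 4 }, { 1, 3, 5 }, { 1, 4, 5 }, { 2, 3, 4 }, { 2, 3, 5 }, { 2, 4, 5 }, { 3, 4, 5 }, { 1, 2, 3, 4 }, { 1, 2, 3, 5 }, { 1, 2, 4, 5 }, { 1, 3, 4, 5 }, { 2, 3, 4, 5 }, X }

Check:
Start: 𝒞 ∪ {∅, X} = { {  }, { 2, 4 }, { 1, 2, 4 }, { 1, 4, 5 }, { 2, 3, 5 }, X }.
Step 1: 6 new —
  { 1, 4 }  = { 2, 3, 5 }ᶜ
  { 2, 3 }  = { 1, 4, 5 }ᶜ
  { 3, 5 }  = { 1, 2, 4 }ᶜ
  { 1, 3, 5 }  = { 2, 4 }ᶜ
  { 1, 2, 4, 5 }  = { 1, 4, 5 } ∪ { 2, 4 }
  { 2, 3, 4, 5 }  = { 2, 3, 5 } ∪ { 2, 4 }
  |family| = 12
Step 2. New:
  { 1 }  = { 2, 3, 4, 5 }ᶜ
  { 3 }  = { 1, 2, 4, 5 }ᶜ
  { 2, 3, 4 }  = { 2, 3 } ∪ { 2, 4 }
  { 1, 2, 3, 4 }  = { 1, 2, 4 } ∪ { 2, 3 }
  { 1, 2, 3, 5 }  = { 1, 3, 5 } ∪ { 2, 3, 5 }
  { 1, 3, 4, 5 }  = { 1, 4, 5 } ∪ { 1, 3, 5 }
  |family| = 18
Step 3: +7 →
  { 2 }  = { 1, 3, 4, 5 }ᶜ
  { 4 }  = { 1, 2, 3, 5 }ᶜ
  { 5 }  = { 1, 2, 3, 4 }ᶜ
  { 1, 3 }  = { 3 } ∪ { 1 }
  { 1, 5 }  = { 2, 3, 4 }ᶜ
  { 1, 2, 3 }  = { 2, 3 } ∪ { 1 }
  { 1, 3, 4 }  = { 3 } ∪ { 1, 4 }
  |family| = 25
Step 4 adds 7:
  { 1, 2 }  = { 2 } ∪ { 1 }
  { 2, 5 }  = { 1, 3, 4 }ᶜ
  { 3, 4 }  = { 3 } ∪ { 4 }
  { 4, 5 }  = { 1, 2, 3 }ᶜ
  { 1, 2, 5 }  = { 2 } ∪ { 1, 5 }
  { 2, 4, 5 }  = { 1, 3 }ᶜ
  { 3, 4, 5 }  = { 4 } ∪ { 3, 5 }
  |family| = 32
Step 5: already closed under ᶜ and ∪.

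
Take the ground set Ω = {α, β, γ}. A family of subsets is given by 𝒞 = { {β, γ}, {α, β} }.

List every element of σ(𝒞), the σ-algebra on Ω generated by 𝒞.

σ(𝒞) (8 sets): { {}, {α}, {β}, {γ}, {α, β}, {α, γ}, {β, γ}, Ω }

Check:
Initial family (4 sets): { {}, {α, β}, {β, γ}, Ω }.
Round 1 (2 new):
  {α}  = ᶜ of {β, γ}
  {γ}  = ᶜ of {α, β}
  |family| = 6
Round 2 (1 new):
  {α, γ}  = {γ} ∪ {α}
  |family| = 7
Round 3. New:
  {β}  = ᶜ of {α, γ}
  |family| = 8
Round 4: no new sets; the family is a σ-algebra.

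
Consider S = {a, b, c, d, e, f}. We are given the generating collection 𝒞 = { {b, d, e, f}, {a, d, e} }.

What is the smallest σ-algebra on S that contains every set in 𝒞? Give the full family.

|σ(𝒞)| = 16.  σ(𝒞) = { {}, {a}, {c}, {a, c}, {b, f}, {d, e}, {a, b, f}, {a, d, e}, {b, c, f}, {c, d, e}, {a, b, c, f}, {a, c, d, e}, {b, d, e, f}, {a, b, d, e, f}, {b, c, d, e, f}, S }

Derivation:
Begin from { {}, {a, d, e}, {b, d, e, f}, S } (that is, 𝒞 plus ∅ and S).
Pass 1: 3 new —
  {a, c}  = S∖{b, d, e, f}
  {b, c, f}  = S∖{a, d, e}
  {a, b, d, e, f}  = {b, d, e, f} ∪ {a, d, e}
Pass 2: +4 →
  {c}  = S∖{a, b, d, e, f}
  {a, b, c, f}  = {a, c} ∪ {b, c, f}
  {a, c, d, e}  = {a, d, e} ∪ {a, c}
  {b, c, d, e, f}  = {b, d, e, f} ∪ {b, c, f}
Pass 3: 3 new —
  {a}  = S∖{b, c, d, e, f}
  {b, f}  = S∖{a, c, d, e}
  {d, e}  = S∖{a, b, c, f}
Pass 4. New:
  {a, b, f}  = {b, f} ∪ {a}
  {c, d, e}  = {c} ∪ {d, e}
Pass 5: already closed under ᶜ and ∪.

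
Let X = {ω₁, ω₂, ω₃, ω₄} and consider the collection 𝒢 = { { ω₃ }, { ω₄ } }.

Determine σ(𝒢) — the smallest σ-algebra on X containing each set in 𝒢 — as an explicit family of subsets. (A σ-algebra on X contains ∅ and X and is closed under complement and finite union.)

Initial family (4 sets): { {}, { ω₃ }, { ω₄ }, X }.
Pass 1 adds 3:
  { ω₃, ω₄ }  = { ω₃ } ∪ { ω₄ }
  { ω₁, ω₂, ω₃ }  = { ω₄ }ᶜ
  { ω₁, ω₂, ω₄ }  = { ω₃ }ᶜ
  |family| = 7
Pass 2: +1 →
  { ω₁, ω₂ }  = { ω₃, ω₄ }ᶜ
  |family| = 8
Pass 3: stable.

Therefore σ(𝒢) = { {}, { ω₃ }, { ω₄ }, { ω₁, ω₂ }, { ω₃, ω₄ }, { ω₁, ω₂, ω₃ }, { ω₁, ω₂, ω₄ }, X } (|σ(𝒢)| = 8).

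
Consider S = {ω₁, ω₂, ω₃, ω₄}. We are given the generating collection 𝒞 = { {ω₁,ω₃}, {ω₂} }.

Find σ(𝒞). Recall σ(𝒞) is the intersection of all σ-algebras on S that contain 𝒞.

Seed the family with 𝒞 together with ∅ and S: { ∅, {ω₂}, {ω₁,ω₃}, S }.
Step 1. New:
  {ω₂,ω₄}  = S∖{ω₁,ω₃}
  {ω₁,ω₂,ω₃}  = {ω₁,ω₃} ∪ {ω₂}
  {ω₁,ω₃,ω₄}  = S∖{ω₂}
  |family| = 7
Step 2: +1 →
  {ω₄}  = S∖{ω₁,ω₂,ω₃}
  |family| = 8
Step 3: stable.

|σ(𝒞)| = 8.  σ(𝒞) = { ∅, {ω₂}, {ω₄}, {ω₁,ω₃}, {ω₂,ω₄}, {ω₁,ω₂,ω₃}, {ω₁,ω₃,ω₄}, S }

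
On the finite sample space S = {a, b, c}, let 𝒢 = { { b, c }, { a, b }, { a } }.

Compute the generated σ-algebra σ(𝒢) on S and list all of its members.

|σ(𝒢)| = 8.  σ(𝒢) = { ∅, { a }, { b }, { c }, { a, b }, { a, c }, { b, c }, S }

Trace:
Initial family (5 sets): { ∅, { a }, { a, b }, { b, c }, S }.
Round 1. New:
  { c }  = { a, b }ᶜ
  [6 total]
Round 2 adds 1:
  { a, c }  = { c } ∪ { a }
  [7 total]
Round 3 adds 1:
  { b }  = { a, c }ᶜ
  [8 total]
Round 4: already closed under ᶜ and ∪.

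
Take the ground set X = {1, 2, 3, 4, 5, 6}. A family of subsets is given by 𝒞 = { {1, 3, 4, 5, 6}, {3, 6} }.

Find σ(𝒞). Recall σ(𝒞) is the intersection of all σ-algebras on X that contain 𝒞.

|σ(𝒞)| = 8.  σ(𝒞) = { {}, {2}, {3, 6}, {1, 4, 5}, {2, 3, 6}, {1, 2, 4, 5}, {1, 3, 4, 5, 6}, X }

Working:
Begin from { {}, {3, 6}, {1, 3, 4, 5, 6}, X } (that is, 𝒞 plus ∅ and X).
Pass 1 adds 2:
  {2}  = complement {1, 3, 4, 5, 6}
  {1, 2, 4, 5}  = complement {3, 6}
  [6 total]
Pass 2. New:
  {2, 3, 6}  = {3, 6} ∪ {2}
  [7 total]
Pass 3 adds 1:
  {1, 4, 5}  = complement {2, 3, 6}
  [8 total]
Pass 4 adds nothing — fixpoint reached.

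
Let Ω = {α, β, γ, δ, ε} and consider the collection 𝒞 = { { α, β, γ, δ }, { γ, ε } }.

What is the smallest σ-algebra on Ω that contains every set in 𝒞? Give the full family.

Answer: σ(𝒞) = { {}, { γ }, { ε }, { γ, ε }, { α, β, δ }, { α, β, γ, δ }, { α, β, δ, ε }, Ω }

Derivation:
Seed the family with 𝒞 together with ∅ and Ω: { {}, { γ, ε }, { α, β, γ, δ }, Ω }.
Step 1: 2 new —
  { ε }  = { α, β, γ, δ }ᶜ
  { α, β, δ }  = { γ, ε }ᶜ
Step 2 adds 1:
  { α, β, δ, ε }  = { α, β, δ } ∪ { ε }
Step 3 (1 new):
  { γ }  = { α, β, δ, ε }ᶜ
Step 4: already closed under ᶜ and ∪.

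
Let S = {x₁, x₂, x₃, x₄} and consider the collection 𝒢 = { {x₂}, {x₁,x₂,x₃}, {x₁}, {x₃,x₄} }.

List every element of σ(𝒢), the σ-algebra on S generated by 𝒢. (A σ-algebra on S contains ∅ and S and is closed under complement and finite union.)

σ(𝒢) = { {}, {x₁}, {x₂}, {x₃}, {x₄}, {x₁,x₂}, {x₁,x₃}, {x₁,x₄}, {x₂,x₃}, {x₂,x₄}, {x₃,x₄}, {x₁,x₂,x₃}, {x₁,x₂,x₄}, {x₁,x₃,x₄}, {x₂,x₃,x₄}, S }

Working:
Seed the family with 𝒢 together with ∅ and S: { {}, {x₁}, {x₂}, {x₃,x₄}, {x₁,x₂,x₃}, S }.
Step 1. New:
  {x₄}  = {x₁,x₂,x₃}ᶜ
  {x₁,x₂}  = {x₃,x₄}ᶜ
  {x₁,x₃,x₄}  = {x₂}ᶜ
  {x₂,x₃,x₄}  = {x₁}ᶜ
Step 2 adds 3:
  {x₁,x₄}  = {x₄} ∪ {x₁}
  {x₂,x₄}  = {x₂} ∪ {x₄}
  {x₁,x₂,x₄}  = {x₁,x₂} ∪ {x₄}
Step 3: +3 →
  {x₃}  = {x₁,x₂,x₄}ᶜ
  {x₁,x₃}  = {x₂,x₄}ᶜ
  {x₂,x₃}  = {x₁,x₄}ᶜ
After Step 4 the family is unchanged; done.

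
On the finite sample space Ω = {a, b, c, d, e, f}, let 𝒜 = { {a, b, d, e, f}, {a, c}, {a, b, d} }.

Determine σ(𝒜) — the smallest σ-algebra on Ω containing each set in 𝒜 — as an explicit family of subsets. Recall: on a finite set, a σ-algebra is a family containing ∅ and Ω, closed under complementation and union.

σ(𝒜) (16 sets): { {}, {a}, {c}, {a, c}, {b, d}, {e, f}, {a, b, d}, {a, e, f}, {b, c, d}, {c, e, f}, {a, b, c, d}, {a, c, e, f}, {b, d, e, f}, {a, b, d, e, f}, {b, c, d, e, f}, Ω }

Check:
Take S₀ = 𝒜 ∪ {∅, Ω} = { {}, {a, c}, {a, b, d}, {a, b, d, e, f}, Ω }.
Step 1. New:
  {c}  = complement {a, b, d, e, f}
  {c, e, f}  = complement {a, b, d}
  {a, b, c, d}  = {a, c} ∪ {a, b, d}
  {b, d, e, f}  = complement {a, c}
  [9 total]
Step 2 adds 3:
  {e, f}  = complement {a, b, c, d}
  {a, c, e, f}  = {a, c} ∪ {c, e, f}
  {b, c, d, e, f}  = {c} ∪ {b, d, e, f}
  [12 total]
Step 3: +2 →
  {a}  = complement {b, c, d, e, f}
  {b, d}  = complement {a, c, e, f}
  [14 total]
Step 4 adds 2:
  {a, e, f}  = {e, f} ∪ {a}
  {b, c, d}  = {c} ∪ {b, d}
  [16 total]
Step 5 adds nothing — fixpoint reached.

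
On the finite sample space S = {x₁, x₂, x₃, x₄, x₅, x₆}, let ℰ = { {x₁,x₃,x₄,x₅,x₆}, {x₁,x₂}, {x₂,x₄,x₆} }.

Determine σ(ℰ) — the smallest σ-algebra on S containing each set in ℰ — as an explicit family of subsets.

|σ(ℰ)| = 16.  σ(ℰ) = { {}, {x₁}, {x₂}, {x₁,x₂}, {x₃,x₅}, {x₄,x₆}, {x₁,x₃,x₅}, {x₁,x₄,x₆}, {x₂,x₃,x₅}, {x₂,x₄,x₆}, {x₁,x₂,x₃,x₅}, {x₁,x₂,x₄,x₆}, {x₃,x₄,x₅,x₆}, {x₁,x₃,x₄,x₅,x₆}, {x₂,x₃,x₄,x₅,x₆}, S }

Trace:
Begin from { {}, {x₁,x₂}, {x₂,x₄,x₆}, {x₁,x₃,x₄,x₅,x₆}, S } (that is, ℰ plus ∅ and S).
Step 1 (4 new):
  {x₂}  = ᶜ of {x₁,x₃,x₄,x₅,x₆}
  {x₁,x₃,x₅}  = ᶜ of {x₂,x₄,x₆}
  {x₁,x₂,x₄,x₆}  = {x₂,x₄,x₆} ∪ {x₁,x₂}
  {x₃,x₄,x₅,x₆}  = ᶜ of {x₁,x₂}
  |family| = 9
Step 2. New:
  {x₃,x₅}  = ᶜ of {x₁,x₂,x₄,x₆}
  {x₁,x₂,x₃,x₅}  = {x₁,x₂} ∪ {x₁,x₃,x₅}
  {x₂,x₃,x₄,x₅,x₆}  = {x₂,x₄,x₆} ∪ {x₃,x₄,x₅,x₆}
  |family| = 12
Step 3 (3 new):
  {x₁}  = ᶜ of {x₂,x₃,x₄,x₅,x₆}
  {x₄,x₆}  = ᶜ of {x₁,x₂,x₃,x₅}
  {x₂,x₃,x₅}  = {x₂} ∪ {x₃,x₅}
  |family| = 15
Step 4. New:
  {x₁,x₄,x₆}  = ᶜ of {x₂,x₃,x₅}
  |family| = 16
Step 5 adds nothing — fixpoint reached.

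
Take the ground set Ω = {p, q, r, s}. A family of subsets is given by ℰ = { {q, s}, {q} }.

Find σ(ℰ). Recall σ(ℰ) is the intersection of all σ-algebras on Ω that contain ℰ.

|σ(ℰ)| = 8.  σ(ℰ) = { {}, {q}, {s}, {p, r}, {q, s}, {p, q, r}, {p, r, s}, Ω }

Working:
Take S₀ = ℰ ∪ {∅, Ω} = { {}, {q}, {q, s}, Ω }.
Round 1: +2 →
  {p, r}  = ᶜ of {q, s}
  {p, r, s}  = ᶜ of {q}
  (now 6)
Round 2: 1 new —
  {p, q, r}  = {p, r} ∪ {q}
  (now 7)
Round 3 (1 new):
  {s}  = ᶜ of {p, q, r}
  (now 8)
Round 4: stable.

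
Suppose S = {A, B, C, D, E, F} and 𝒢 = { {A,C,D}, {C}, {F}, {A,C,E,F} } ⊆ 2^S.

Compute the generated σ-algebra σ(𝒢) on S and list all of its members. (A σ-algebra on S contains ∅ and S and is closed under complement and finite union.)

Answer: σ(𝒢) = { {}, {A}, {B}, {C}, {D}, {E}, {F}, {A,B}, {A,C}, {A,D}, {A,E}, {A,F}, {B,C}, {B,D}, {B,E}, {B,F}, {C,D}, {C,E}, {C,F}, {D,E}, {D,F}, {E,F}, {A,B,C}, {A,B,D}, {A,B,E}, {A,B,F}, {A,C,D}, {A,C,E}, {A,C,F}, {A,D,E}, {A,D,F}, {A,E,F}, {B,C,D}, {B,C,E}, {B,C,F}, {B,D,E}, {B,D,F}, {B,E,F}, {C,D,E}, {C,D,F}, {C,E,F}, {D,E,F}, {A,B,C,D}, {A,B,C,E}, {A,B,C,F}, {A,B,D,E}, {A,B,D,F}, {A,B,E,F}, {A,C,D,E}, {A,C,D,F}, {A,C,E,F}, {A,D,E,F}, {B,C,D,E}, {B,C,D,F}, {B,C,E,F}, {B,D,E,F}, {C,D,E,F}, {A,B,C,D,E}, {A,B,C,D,F}, {A,B,C,E,F}, {A,B,D,E,F}, {A,C,D,E,F}, {B,C,D,E,F}, S }

Derivation:
Start: 𝒢 ∪ {∅, S} = { {}, {C}, {F}, {A,C,D}, {A,C,E,F}, S }.
Round 1 (7 new):
  {B,D}  = ᶜ of {A,C,E,F}
  {C,F}  = {C} ∪ {F}
  {B,E,F}  = ᶜ of {A,C,D}
  {A,C,D,F}  = {A,C,D} ∪ {F}
  {A,B,C,D,E}  = ᶜ of {F}
  {A,B,D,E,F}  = ᶜ of {C}
  {A,C,D,E,F}  = {A,C,E,F} ∪ {A,C,D}
  [13 total]
Round 2 adds 11:
  {B}  = ᶜ of {A,C,D,E,F}
  {B,E}  = ᶜ of {A,C,D,F}
  {B,C,D}  = {C} ∪ {B,D}
  {B,D,F}  = {F} ∪ {B,D}
  {A,B,C,D}  = {A,C,D} ∪ {B,D}
  {A,B,D,E}  = ᶜ of {C,F}
  {B,C,D,F}  = {C,F} ∪ {B,D}
  {B,C,E,F}  = {B,E,F} ∪ {C}
  {B,D,E,F}  = {B,E,F} ∪ {B,D}
  {A,B,C,D,F}  = {A,C,D,F} ∪ {B,D}
  {A,B,C,E,F}  = {A,C,E,F} ∪ {B,E,F}
  [24 total]
Round 3: +15 →
  {D}  = ᶜ of {A,B,C,E,F}
  {E}  = ᶜ of {A,B,C,D,F}
  {A,C}  = ᶜ of {B,D,E,F}
  {A,D}  = ᶜ of {B,C,E,F}
  {A,E}  = ᶜ of {B,C,D,F}
  {B,C}  = {B} ∪ {C}
  {B,F}  = {B} ∪ {F}
  {E,F}  = ᶜ of {A,B,C,D}
  {A,C,E}  = ᶜ of {B,D,F}
  {A,E,F}  = ᶜ of {B,C,D}
  {B,C,E}  = {B,E} ∪ {C}
  {B,C,F}  = {B} ∪ {C,F}
  {B,D,E}  = {B,E} ∪ {B,D}
  {B,C,D,E}  = {B,E} ∪ {B,C,D}
  {B,C,D,E,F}  = {B,D,F} ∪ {B,C,E,F}
  [39 total]
Round 4: 21 new —
  {A}  = ᶜ of {B,C,D,E,F}
  {A,F}  = ᶜ of {B,C,D,E}
  {C,D}  = {C} ∪ {D}
  {C,E}  = {C} ∪ {E}
  {D,E}  = {D} ∪ {E}
  {D,F}  = {D} ∪ {F}
  {A,B,C}  = {B} ∪ {A,C}
  {A,B,D}  = {B} ∪ {A,D}
  {A,B,E}  = {B} ∪ {A,E}
  {A,C,F}  = ᶜ of {B,D,E}
  {A,D,E}  = ᶜ of {B,C,F}
  {A,D,F}  = ᶜ of {B,C,E}
  {C,D,F}  = {C,F} ∪ {D}
  {C,E,F}  = {C} ∪ {E,F}
  {D,E,F}  = {D} ∪ {E,F}
  {A,B,C,E}  = {A,C,E} ∪ {B}
  {A,B,C,F}  = {A,C} ∪ {B,C,F}
  {A,B,D,F}  = {B,D,F} ∪ {A,D}
  {A,B,E,F}  = {B} ∪ {A,E,F}
  {A,C,D,E}  = ᶜ of {B,F}
  {A,D,E,F}  = ᶜ of {B,C}
  [60 total]
Round 5: +4 →
  {A,B}  = {B} ∪ {A}
  {A,B,F}  = {A,F} ∪ {B}
  {C,D,E}  = {C,D} ∪ {D,E}
  {C,D,E,F}  = {C,D} ∪ {E,F}
  [64 total]
Round 6: no new sets; the family is a σ-algebra.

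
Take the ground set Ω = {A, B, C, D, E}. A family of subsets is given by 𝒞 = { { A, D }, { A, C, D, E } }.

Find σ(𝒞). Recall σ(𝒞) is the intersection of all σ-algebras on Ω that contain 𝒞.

Take S₀ = 𝒞 ∪ {∅, Ω} = { ∅, { A, D }, { A, C, D, E }, Ω }.
Pass 1 (2 new):
  { B }  = complement { A, C, D, E }
  { B, C, E }  = complement { A, D }
  |family| = 6
Pass 2 (1 new):
  { A, B, D }  = { A, D } ∪ { B }
  |family| = 7
Pass 3 (1 new):
  { C, E }  = complement { A, B, D }
  |family| = 8
Pass 4 adds nothing — fixpoint reached.

Therefore σ(𝒞) = { ∅, { B }, { A, D }, { C, E }, { A, B, D }, { B, C, E }, { A, C, D, E }, Ω } (|σ(𝒞)| = 8).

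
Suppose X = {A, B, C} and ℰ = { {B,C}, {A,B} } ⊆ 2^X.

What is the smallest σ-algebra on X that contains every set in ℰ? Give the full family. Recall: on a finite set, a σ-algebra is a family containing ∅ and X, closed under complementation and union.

Begin from { ∅, {A,B}, {B,C}, X } (that is, ℰ plus ∅ and X).
Round 1. New:
  {A}  = X∖{B,C}
  {C}  = X∖{A,B}
  — 6 sets.
Round 2 adds 1:
  {A,C}  = {C} ∪ {A}
  — 7 sets.
Round 3: +1 →
  {B}  = X∖{A,C}
  — 8 sets.
Round 4: closed — nothing new.

|σ(ℰ)| = 8.  σ(ℰ) = { ∅, {A}, {B}, {C}, {A,B}, {A,C}, {B,C}, X }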